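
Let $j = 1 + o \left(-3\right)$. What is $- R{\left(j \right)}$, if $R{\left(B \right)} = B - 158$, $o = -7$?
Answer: $136$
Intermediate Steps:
$j = 22$ ($j = 1 - -21 = 1 + 21 = 22$)
$R{\left(B \right)} = -158 + B$ ($R{\left(B \right)} = B - 158 = -158 + B$)
$- R{\left(j \right)} = - (-158 + 22) = \left(-1\right) \left(-136\right) = 136$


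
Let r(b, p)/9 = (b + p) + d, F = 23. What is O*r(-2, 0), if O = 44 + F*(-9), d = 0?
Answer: 2934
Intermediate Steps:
O = -163 (O = 44 + 23*(-9) = 44 - 207 = -163)
r(b, p) = 9*b + 9*p (r(b, p) = 9*((b + p) + 0) = 9*(b + p) = 9*b + 9*p)
O*r(-2, 0) = -163*(9*(-2) + 9*0) = -163*(-18 + 0) = -163*(-18) = 2934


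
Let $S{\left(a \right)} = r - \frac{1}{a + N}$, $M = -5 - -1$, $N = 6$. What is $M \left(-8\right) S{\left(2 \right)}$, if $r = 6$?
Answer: $188$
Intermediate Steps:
$M = -4$ ($M = -5 + 1 = -4$)
$S{\left(a \right)} = 6 - \frac{1}{6 + a}$ ($S{\left(a \right)} = 6 - \frac{1}{a + 6} = 6 - \frac{1}{6 + a}$)
$M \left(-8\right) S{\left(2 \right)} = \left(-4\right) \left(-8\right) \frac{35 + 6 \cdot 2}{6 + 2} = 32 \frac{35 + 12}{8} = 32 \cdot \frac{1}{8} \cdot 47 = 32 \cdot \frac{47}{8} = 188$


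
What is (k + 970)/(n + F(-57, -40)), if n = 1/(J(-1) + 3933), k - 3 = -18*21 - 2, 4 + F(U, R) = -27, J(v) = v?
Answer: -2331676/121891 ≈ -19.129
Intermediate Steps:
F(U, R) = -31 (F(U, R) = -4 - 27 = -31)
k = -377 (k = 3 + (-18*21 - 2) = 3 + (-378 - 2) = 3 - 380 = -377)
n = 1/3932 (n = 1/(-1 + 3933) = 1/3932 ≈ 0.00025432)
(k + 970)/(n + F(-57, -40)) = (-377 + 970)/(1/3932 - 31) = 593/(-121891/3932) = 593*(-3932/121891) = -2331676/121891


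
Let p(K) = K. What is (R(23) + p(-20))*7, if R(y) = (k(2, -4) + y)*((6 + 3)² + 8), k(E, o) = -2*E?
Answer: 11697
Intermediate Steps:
R(y) = -356 + 89*y (R(y) = (-2*2 + y)*((6 + 3)² + 8) = (-4 + y)*(9² + 8) = (-4 + y)*(81 + 8) = (-4 + y)*89 = -356 + 89*y)
(R(23) + p(-20))*7 = ((-356 + 89*23) - 20)*7 = ((-356 + 2047) - 20)*7 = (1691 - 20)*7 = 1671*7 = 11697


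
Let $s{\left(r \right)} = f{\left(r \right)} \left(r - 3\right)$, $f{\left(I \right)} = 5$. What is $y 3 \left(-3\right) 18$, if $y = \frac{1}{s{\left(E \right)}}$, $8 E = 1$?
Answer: $\frac{1296}{115} \approx 11.27$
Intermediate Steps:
$E = \frac{1}{8}$ ($E = \frac{1}{8} \cdot 1 = \frac{1}{8} \approx 0.125$)
$s{\left(r \right)} = -15 + 5 r$ ($s{\left(r \right)} = 5 \left(r - 3\right) = 5 \left(-3 + r\right) = -15 + 5 r$)
$y = - \frac{8}{115}$ ($y = \frac{1}{-15 + 5 \cdot \frac{1}{8}} = \frac{1}{-15 + \frac{5}{8}} = \frac{1}{- \frac{115}{8}} = - \frac{8}{115} \approx -0.069565$)
$y 3 \left(-3\right) 18 = - \frac{8 \cdot 3 \left(-3\right)}{115} \cdot 18 = \left(- \frac{8}{115}\right) \left(-9\right) 18 = \frac{72}{115} \cdot 18 = \frac{1296}{115}$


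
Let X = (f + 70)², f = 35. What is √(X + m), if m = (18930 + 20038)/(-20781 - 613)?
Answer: √1261336123877/10697 ≈ 104.99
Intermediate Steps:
X = 11025 (X = (35 + 70)² = 105² = 11025)
m = -19484/10697 (m = 38968/(-21394) = 38968*(-1/21394) = -19484/10697 ≈ -1.8214)
√(X + m) = √(11025 - 19484/10697) = √(117914941/10697) = √1261336123877/10697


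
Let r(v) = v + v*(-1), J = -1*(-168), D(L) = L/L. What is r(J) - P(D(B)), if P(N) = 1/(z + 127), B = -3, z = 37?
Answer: -1/164 ≈ -0.0060976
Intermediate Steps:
D(L) = 1
P(N) = 1/164 (P(N) = 1/(37 + 127) = 1/164)
J = 168
r(v) = 0 (r(v) = v - v = 0)
r(J) - P(D(B)) = 0 - 1*1/164 = 0 - 1/164 = -1/164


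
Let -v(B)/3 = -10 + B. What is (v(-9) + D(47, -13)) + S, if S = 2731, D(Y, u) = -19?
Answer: 2769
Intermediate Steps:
v(B) = 30 - 3*B (v(B) = -3*(-10 + B) = 30 - 3*B)
(v(-9) + D(47, -13)) + S = ((30 - 3*(-9)) - 19) + 2731 = ((30 + 27) - 19) + 2731 = (57 - 19) + 2731 = 38 + 2731 = 2769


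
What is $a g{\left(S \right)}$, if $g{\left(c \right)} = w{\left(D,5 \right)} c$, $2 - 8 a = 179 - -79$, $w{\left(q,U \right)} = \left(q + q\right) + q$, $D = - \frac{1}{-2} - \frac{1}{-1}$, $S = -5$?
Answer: $720$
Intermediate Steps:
$D = \frac{3}{2}$ ($D = \left(-1\right) \left(- \frac{1}{2}\right) - -1 = \frac{1}{2} + 1 = \frac{3}{2} \approx 1.5$)
$w{\left(q,U \right)} = 3 q$ ($w{\left(q,U \right)} = 2 q + q = 3 q$)
$a = -32$ ($a = \frac{1}{4} - \frac{179 - -79}{8} = \frac{1}{4} - \frac{179 + 79}{8} = \frac{1}{4} - \frac{129}{4} = -32$)
$g{\left(c \right)} = \frac{9 c}{2}$ ($g{\left(c \right)} = 3 \cdot \frac{3}{2} c = \frac{9 c}{2}$)
$a g{\left(S \right)} = - 32 \cdot \frac{9}{2} \left(-5\right) = \left(-32\right) \left(- \frac{45}{2}\right) = 720$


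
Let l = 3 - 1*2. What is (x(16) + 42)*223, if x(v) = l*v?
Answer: 12934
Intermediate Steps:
l = 1 (l = 3 - 2 = 1)
x(v) = v (x(v) = 1*v = v)
(x(16) + 42)*223 = (16 + 42)*223 = 58*223 = 12934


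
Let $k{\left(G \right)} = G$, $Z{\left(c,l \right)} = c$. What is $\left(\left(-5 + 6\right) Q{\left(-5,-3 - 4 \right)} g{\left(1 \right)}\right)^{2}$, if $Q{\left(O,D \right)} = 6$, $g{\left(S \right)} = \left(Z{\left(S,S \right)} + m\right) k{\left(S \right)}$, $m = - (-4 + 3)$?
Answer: $144$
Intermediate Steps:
$m = 1$ ($m = \left(-1\right) \left(-1\right) = 1$)
$g{\left(S \right)} = S \left(1 + S\right)$ ($g{\left(S \right)} = \left(S + 1\right) S = \left(1 + S\right) S = S \left(1 + S\right)$)
$\left(\left(-5 + 6\right) Q{\left(-5,-3 - 4 \right)} g{\left(1 \right)}\right)^{2} = \left(\left(-5 + 6\right) 6 \cdot 1 \left(1 + 1\right)\right)^{2} = \left(1 \cdot 6 \cdot 1 \cdot 2\right)^{2} = \left(6 \cdot 2\right)^{2} = 12^{2} = 144$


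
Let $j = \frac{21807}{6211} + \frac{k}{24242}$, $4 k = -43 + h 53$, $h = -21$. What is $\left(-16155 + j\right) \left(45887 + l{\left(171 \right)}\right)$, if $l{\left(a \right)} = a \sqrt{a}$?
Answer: $- \frac{6564227221968745}{8856886} - \frac{73385677095255 \sqrt{19}}{8856886} \approx -7.7726 \cdot 10^{8}$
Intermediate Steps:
$l{\left(a \right)} = a^{\frac{3}{2}}$
$k = -289$ ($k = \frac{-43 - 1113}{4} = \frac{1}{4} \left(-1156\right) = -289$)
$j = \frac{30991195}{8856886}$ ($j = \frac{21807}{6211} - \frac{289}{24242} = 21807 \cdot \frac{1}{6211} - \frac{17}{1426} = \frac{21807}{6211} - \frac{17}{1426} = \frac{30991195}{8856886} \approx 3.4991$)
$\left(-16155 + j\right) \left(45887 + l{\left(171 \right)}\right) = \left(-16155 + \frac{30991195}{8856886}\right) \left(45887 + 171^{\frac{3}{2}}\right) = - \frac{143052002135 \left(45887 + 513 \sqrt{19}\right)}{8856886} = - \frac{6564227221968745}{8856886} - \frac{73385677095255 \sqrt{19}}{8856886}$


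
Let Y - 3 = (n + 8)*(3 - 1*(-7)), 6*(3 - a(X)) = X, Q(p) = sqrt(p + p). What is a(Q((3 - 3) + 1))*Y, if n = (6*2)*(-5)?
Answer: -1551 + 517*sqrt(2)/6 ≈ -1429.1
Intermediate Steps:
Q(p) = sqrt(2)*sqrt(p) (Q(p) = sqrt(2*p) = sqrt(2)*sqrt(p))
a(X) = 3 - X/6
n = -60 (n = 12*(-5) = -60)
Y = -517 (Y = 3 + (-60 + 8)*(3 - 1*(-7)) = 3 - 52*(3 + 7) = 3 - 52*10 = 3 - 520 = -517)
a(Q((3 - 3) + 1))*Y = (3 - sqrt(2)*sqrt((3 - 3) + 1)/6)*(-517) = (3 - sqrt(2)*sqrt(0 + 1)/6)*(-517) = (3 - sqrt(2)*sqrt(1)/6)*(-517) = (3 - sqrt(2)/6)*(-517) = -1551 + 517*sqrt(2)/6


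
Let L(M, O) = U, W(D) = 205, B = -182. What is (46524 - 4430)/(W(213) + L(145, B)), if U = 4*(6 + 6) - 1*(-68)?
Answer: 42094/321 ≈ 131.13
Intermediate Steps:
U = 116 (U = 4*12 + 68 = 48 + 68 = 116)
L(M, O) = 116
(46524 - 4430)/(W(213) + L(145, B)) = (46524 - 4430)/(205 + 116) = 42094/321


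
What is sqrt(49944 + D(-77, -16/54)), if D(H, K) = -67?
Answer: sqrt(49877) ≈ 223.33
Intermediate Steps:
sqrt(49944 + D(-77, -16/54)) = sqrt(49944 - 67) = sqrt(49877)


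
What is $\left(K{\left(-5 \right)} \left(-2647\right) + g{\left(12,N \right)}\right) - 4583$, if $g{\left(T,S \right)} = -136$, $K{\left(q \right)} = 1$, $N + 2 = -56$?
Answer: $-7366$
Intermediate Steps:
$N = -58$ ($N = -2 - 56 = -58$)
$\left(K{\left(-5 \right)} \left(-2647\right) + g{\left(12,N \right)}\right) - 4583 = \left(1 \left(-2647\right) - 136\right) - 4583 = \left(-2647 - 136\right) - 4583 = -2783 - 4583 = -7366$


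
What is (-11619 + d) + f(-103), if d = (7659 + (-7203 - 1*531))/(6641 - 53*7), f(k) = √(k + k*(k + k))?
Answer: -4856747/418 + √21115 ≈ -11474.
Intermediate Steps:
f(k) = √(k + 2*k²) (f(k) = √(k + k*(2*k)) = √(k + 2*k²))
d = -5/418 (d = (7659 + (-7203 - 531))/(6641 - 371) = (7659 - 7734)/6270 = -75*1/6270 = -5/418 ≈ -0.011962)
(-11619 + d) + f(-103) = (-11619 - 5/418) + √(-103*(1 + 2*(-103))) = -4856747/418 + √(-103*(1 - 206)) = -4856747/418 + √(-103*(-205)) = -4856747/418 + √21115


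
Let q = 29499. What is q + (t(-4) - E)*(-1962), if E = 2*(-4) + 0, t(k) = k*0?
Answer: 13803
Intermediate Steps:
t(k) = 0
E = -8 (E = -8 + 0 = -8)
q + (t(-4) - E)*(-1962) = 29499 + (0 - 1*(-8))*(-1962) = 29499 + (0 + 8)*(-1962) = 29499 + 8*(-1962) = 29499 - 15696 = 13803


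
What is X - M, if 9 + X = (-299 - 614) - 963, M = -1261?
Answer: -624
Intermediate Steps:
X = -1885 (X = -9 + ((-299 - 614) - 963) = -9 + (-913 - 963) = -9 - 1876 = -1885)
X - M = -1885 - 1*(-1261) = -1885 + 1261 = -624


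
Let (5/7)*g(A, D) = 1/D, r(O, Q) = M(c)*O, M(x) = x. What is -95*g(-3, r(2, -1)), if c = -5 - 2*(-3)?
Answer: -133/2 ≈ -66.500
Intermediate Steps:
c = 1 (c = -5 + 6 = 1)
r(O, Q) = O (r(O, Q) = 1*O = O)
g(A, D) = 7/(5*D)
-95*g(-3, r(2, -1)) = -95*(7/5)/2 = -95*(7/5)*(½) = -95*7/10 = -1*133/2 = -133/2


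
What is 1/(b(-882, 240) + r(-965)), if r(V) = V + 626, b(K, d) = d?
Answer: -1/99 ≈ -0.010101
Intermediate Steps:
r(V) = 626 + V
1/(b(-882, 240) + r(-965)) = 1/(240 + (626 - 965)) = 1/(240 - 339) = 1/(-99) = -1/99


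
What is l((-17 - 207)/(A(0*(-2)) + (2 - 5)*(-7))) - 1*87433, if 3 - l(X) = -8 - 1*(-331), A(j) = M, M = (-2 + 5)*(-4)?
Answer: -87753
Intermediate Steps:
M = -12 (M = 3*(-4) = -12)
A(j) = -12
l(X) = -320 (l(X) = 3 - (-8 - 1*(-331)) = 3 - (-8 + 331) = 3 - 1*323 = 3 - 323 = -320)
l((-17 - 207)/(A(0*(-2)) + (2 - 5)*(-7))) - 1*87433 = -320 - 1*87433 = -320 - 87433 = -87753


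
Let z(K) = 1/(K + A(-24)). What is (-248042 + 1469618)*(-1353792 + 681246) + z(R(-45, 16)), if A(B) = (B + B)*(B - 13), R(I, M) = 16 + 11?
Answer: -1481283592650287/1803 ≈ -8.2157e+11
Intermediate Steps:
R(I, M) = 27
A(B) = 2*B*(-13 + B) (A(B) = (2*B)*(-13 + B) = 2*B*(-13 + B))
z(K) = 1/(1776 + K) (z(K) = 1/(K + 2*(-24)*(-13 - 24)) = 1/(K + 2*(-24)*(-37)) = 1/(K + 1776) = 1/(1776 + K))
(-248042 + 1469618)*(-1353792 + 681246) + z(R(-45, 16)) = (-248042 + 1469618)*(-1353792 + 681246) + 1/(1776 + 27) = 1221576*(-672546) + 1/1803 = -821566052496 + 1/1803 = -1481283592650287/1803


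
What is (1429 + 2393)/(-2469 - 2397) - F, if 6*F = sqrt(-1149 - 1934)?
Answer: -637/811 - I*sqrt(3083)/6 ≈ -0.78545 - 9.2541*I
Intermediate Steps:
F = I*sqrt(3083)/6 (F = sqrt(-1149 - 1934)/6 = sqrt(-3083)/6 = (I*sqrt(3083))/6 = I*sqrt(3083)/6 ≈ 9.2541*I)
(1429 + 2393)/(-2469 - 2397) - F = (1429 + 2393)/(-2469 - 2397) - I*sqrt(3083)/6 = 3822/(-4866) - I*sqrt(3083)/6 = 3822*(-1/4866) - I*sqrt(3083)/6 = -637/811 - I*sqrt(3083)/6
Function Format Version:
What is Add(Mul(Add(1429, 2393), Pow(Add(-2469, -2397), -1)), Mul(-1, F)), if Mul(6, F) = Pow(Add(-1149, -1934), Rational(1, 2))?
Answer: Add(Rational(-637, 811), Mul(Rational(-1, 6), I, Pow(3083, Rational(1, 2)))) ≈ Add(-0.78545, Mul(-9.2541, I))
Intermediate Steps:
F = Mul(Rational(1, 6), I, Pow(3083, Rational(1, 2))) (F = Mul(Rational(1, 6), Pow(Add(-1149, -1934), Rational(1, 2))) = Mul(Rational(1, 6), Pow(-3083, Rational(1, 2))) = Mul(Rational(1, 6), Mul(I, Pow(3083, Rational(1, 2)))) = Mul(Rational(1, 6), I, Pow(3083, Rational(1, 2))) ≈ Mul(9.2541, I))
Add(Mul(Add(1429, 2393), Pow(Add(-2469, -2397), -1)), Mul(-1, F)) = Add(Mul(Add(1429, 2393), Pow(Add(-2469, -2397), -1)), Mul(-1, Mul(Rational(1, 6), I, Pow(3083, Rational(1, 2))))) = Add(Mul(3822, Pow(-4866, -1)), Mul(Rational(-1, 6), I, Pow(3083, Rational(1, 2)))) = Add(Mul(3822, Rational(-1, 4866)), Mul(Rational(-1, 6), I, Pow(3083, Rational(1, 2)))) = Add(Rational(-637, 811), Mul(Rational(-1, 6), I, Pow(3083, Rational(1, 2))))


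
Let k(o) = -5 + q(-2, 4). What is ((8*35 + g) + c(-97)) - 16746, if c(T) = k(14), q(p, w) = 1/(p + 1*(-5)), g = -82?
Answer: -115872/7 ≈ -16553.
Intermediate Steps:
q(p, w) = 1/(-5 + p) (q(p, w) = 1/(p - 5) = 1/(-5 + p))
k(o) = -36/7 (k(o) = -5 + 1/(-5 - 2) = -5 + 1/(-7) = -5 - ⅐ = -36/7)
c(T) = -36/7
((8*35 + g) + c(-97)) - 16746 = ((8*35 - 82) - 36/7) - 16746 = ((280 - 82) - 36/7) - 16746 = (198 - 36/7) - 16746 = 1350/7 - 16746 = -115872/7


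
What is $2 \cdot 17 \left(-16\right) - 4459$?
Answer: $-5003$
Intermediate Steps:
$2 \cdot 17 \left(-16\right) - 4459 = 34 \left(-16\right) - 4459 = -544 - 4459 = -5003$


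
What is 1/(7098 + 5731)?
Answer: 1/12829 ≈ 7.7948e-5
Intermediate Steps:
1/(7098 + 5731) = 1/12829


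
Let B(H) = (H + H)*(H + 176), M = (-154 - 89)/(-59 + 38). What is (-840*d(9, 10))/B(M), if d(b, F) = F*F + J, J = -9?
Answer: -48020/2727 ≈ -17.609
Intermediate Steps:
d(b, F) = -9 + F**2 (d(b, F) = F*F - 9 = F**2 - 9 = -9 + F**2)
M = 81/7 (M = -243/(-21) = -243*(-1/21) = 81/7 ≈ 11.571)
B(H) = 2*H*(176 + H) (B(H) = (2*H)*(176 + H) = 2*H*(176 + H))
(-840*d(9, 10))/B(M) = (-840*(-9 + 10**2))/((2*(81/7)*(176 + 81/7))) = (-840*(-9 + 100))/((2*(81/7)*(1313/7))) = (-840*91)/(212706/49) = -76440*49/212706 = -48020/2727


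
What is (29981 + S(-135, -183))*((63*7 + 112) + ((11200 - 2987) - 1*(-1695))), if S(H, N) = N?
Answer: 311716878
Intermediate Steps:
(29981 + S(-135, -183))*((63*7 + 112) + ((11200 - 2987) - 1*(-1695))) = (29981 - 183)*((63*7 + 112) + ((11200 - 2987) - 1*(-1695))) = 29798*((441 + 112) + (8213 + 1695)) = 29798*(553 + 9908) = 29798*10461 = 311716878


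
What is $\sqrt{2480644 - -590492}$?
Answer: $4 \sqrt{191946} \approx 1752.5$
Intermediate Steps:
$\sqrt{2480644 - -590492} = \sqrt{2480644 + 590492} = \sqrt{3071136} = 4 \sqrt{191946}$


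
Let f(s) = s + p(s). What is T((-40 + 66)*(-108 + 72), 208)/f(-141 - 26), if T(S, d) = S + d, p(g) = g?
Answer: 364/167 ≈ 2.1796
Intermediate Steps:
f(s) = 2*s (f(s) = s + s = 2*s)
T((-40 + 66)*(-108 + 72), 208)/f(-141 - 26) = ((-40 + 66)*(-108 + 72) + 208)/((2*(-141 - 26))) = (26*(-36) + 208)/((2*(-167))) = (-936 + 208)/(-334) = -728*(-1/334) = 364/167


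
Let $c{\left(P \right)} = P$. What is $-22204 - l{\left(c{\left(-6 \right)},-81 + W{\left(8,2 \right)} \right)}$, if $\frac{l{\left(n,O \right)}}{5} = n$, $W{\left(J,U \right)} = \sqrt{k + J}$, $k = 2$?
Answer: $-22174$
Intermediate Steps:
$W{\left(J,U \right)} = \sqrt{2 + J}$
$l{\left(n,O \right)} = 5 n$
$-22204 - l{\left(c{\left(-6 \right)},-81 + W{\left(8,2 \right)} \right)} = -22204 - 5 \left(-6\right) = -22204 - -30 = -22204 + 30 = -22174$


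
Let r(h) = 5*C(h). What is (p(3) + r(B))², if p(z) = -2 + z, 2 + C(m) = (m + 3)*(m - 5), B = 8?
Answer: 24336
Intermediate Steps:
C(m) = -2 + (-5 + m)*(3 + m) (C(m) = -2 + (m + 3)*(m - 5) = -2 + (3 + m)*(-5 + m) = -2 + (-5 + m)*(3 + m))
r(h) = -85 - 10*h + 5*h² (r(h) = 5*(-17 + h² - 2*h) = -85 - 10*h + 5*h²)
(p(3) + r(B))² = ((-2 + 3) + (-85 - 10*8 + 5*8²))² = (1 + (-85 - 80 + 5*64))² = (1 + (-85 - 80 + 320))² = (1 + 155)² = 156² = 24336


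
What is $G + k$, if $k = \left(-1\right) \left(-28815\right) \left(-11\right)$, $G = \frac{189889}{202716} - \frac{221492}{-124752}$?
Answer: $- \frac{41748599307365}{131714721} \approx -3.1696 \cdot 10^{5}$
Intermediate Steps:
$G = \frac{357234400}{131714721}$ ($G = 189889 \cdot \frac{1}{202716} - - \frac{55373}{31188} = \frac{189889}{202716} + \frac{55373}{31188} = \frac{357234400}{131714721} \approx 2.7122$)
$k = -316965$ ($k = 28815 \left(-11\right) = -316965$)
$G + k = \frac{357234400}{131714721} - 316965 = - \frac{41748599307365}{131714721}$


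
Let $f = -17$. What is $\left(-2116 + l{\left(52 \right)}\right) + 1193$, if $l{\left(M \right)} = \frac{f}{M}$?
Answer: $- \frac{48013}{52} \approx -923.33$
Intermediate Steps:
$l{\left(M \right)} = - \frac{17}{M}$
$\left(-2116 + l{\left(52 \right)}\right) + 1193 = \left(-2116 - \frac{17}{52}\right) + 1193 = - \frac{110049}{52} + 1193 = - \frac{48013}{52}$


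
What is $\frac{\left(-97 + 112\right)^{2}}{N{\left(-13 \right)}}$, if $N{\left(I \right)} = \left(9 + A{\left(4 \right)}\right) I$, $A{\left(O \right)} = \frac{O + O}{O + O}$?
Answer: $- \frac{45}{26} \approx -1.7308$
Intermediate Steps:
$A{\left(O \right)} = 1$ ($A{\left(O \right)} = \frac{2 O}{2 O} = 2 O \frac{1}{2 O} = 1$)
$N{\left(I \right)} = 10 I$ ($N{\left(I \right)} = \left(9 + 1\right) I = 10 I$)
$\frac{\left(-97 + 112\right)^{2}}{N{\left(-13 \right)}} = \frac{\left(-97 + 112\right)^{2}}{10 \left(-13\right)} = \frac{15^{2}}{-130} = 225 \left(- \frac{1}{130}\right) = - \frac{45}{26}$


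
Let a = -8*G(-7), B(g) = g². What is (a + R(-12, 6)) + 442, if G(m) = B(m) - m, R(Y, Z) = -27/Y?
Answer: -15/4 ≈ -3.7500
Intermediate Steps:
G(m) = m² - m
a = -448 (a = -(-56)*(-1 - 7) = -(-56)*(-8) = -8*56 = -448)
(a + R(-12, 6)) + 442 = (-448 - 27/(-12)) + 442 = (-448 - 27*(-1/12)) + 442 = (-448 + 9/4) + 442 = -1783/4 + 442 = -15/4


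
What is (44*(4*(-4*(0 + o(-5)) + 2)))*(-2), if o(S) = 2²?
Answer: 4928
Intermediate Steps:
o(S) = 4
(44*(4*(-4*(0 + o(-5)) + 2)))*(-2) = (44*(4*(-4*(0 + 4) + 2)))*(-2) = (44*(4*(-4*4 + 2)))*(-2) = (44*(4*(-16 + 2)))*(-2) = (44*(4*(-14)))*(-2) = (44*(-56))*(-2) = -2464*(-2) = 4928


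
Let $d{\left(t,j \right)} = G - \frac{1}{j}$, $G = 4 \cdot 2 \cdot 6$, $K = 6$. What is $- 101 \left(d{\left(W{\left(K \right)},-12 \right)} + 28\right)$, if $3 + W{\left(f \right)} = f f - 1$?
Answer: $- \frac{92213}{12} \approx -7684.4$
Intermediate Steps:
$W{\left(f \right)} = -4 + f^{2}$ ($W{\left(f \right)} = -3 + \left(f f - 1\right) = -3 + \left(f^{2} - 1\right) = -3 + \left(-1 + f^{2}\right) = -4 + f^{2}$)
$G = 48$ ($G = 8 \cdot 6 = 48$)
$d{\left(t,j \right)} = 48 - \frac{1}{j}$
$- 101 \left(d{\left(W{\left(K \right)},-12 \right)} + 28\right) = - 101 \left(\left(48 - \frac{1}{-12}\right) + 28\right) = - 101 \left(\left(48 - - \frac{1}{12}\right) + 28\right) = - 101 \left(\left(48 + \frac{1}{12}\right) + 28\right) = - 101 \left(\frac{577}{12} + 28\right) = \left(-101\right) \frac{913}{12} = - \frac{92213}{12}$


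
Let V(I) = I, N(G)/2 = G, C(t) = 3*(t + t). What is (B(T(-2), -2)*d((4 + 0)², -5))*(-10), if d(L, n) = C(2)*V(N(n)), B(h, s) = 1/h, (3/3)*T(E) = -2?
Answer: -600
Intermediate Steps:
C(t) = 6*t (C(t) = 3*(2*t) = 6*t)
N(G) = 2*G
T(E) = -2
d(L, n) = 24*n (d(L, n) = (6*2)*(2*n) = 12*(2*n) = 24*n)
(B(T(-2), -2)*d((4 + 0)², -5))*(-10) = ((24*(-5))/(-2))*(-10) = -½*(-120)*(-10) = 60*(-10) = -600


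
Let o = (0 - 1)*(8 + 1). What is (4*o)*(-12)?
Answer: 432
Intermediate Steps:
o = -9 (o = -1*9 = -9)
(4*o)*(-12) = (4*(-9))*(-12) = -36*(-12) = 432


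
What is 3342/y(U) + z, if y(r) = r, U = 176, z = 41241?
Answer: 3630879/88 ≈ 41260.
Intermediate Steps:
3342/y(U) + z = 3342/176 + 41241 = 3342*(1/176) + 41241 = 1671/88 + 41241 = 3630879/88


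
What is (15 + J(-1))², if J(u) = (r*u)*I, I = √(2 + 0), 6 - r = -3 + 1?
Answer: 353 - 240*√2 ≈ 13.589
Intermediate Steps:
r = 8 (r = 6 - (-3 + 1) = 6 - 1*(-2) = 6 + 2 = 8)
I = √2 ≈ 1.4142
J(u) = 8*u*√2 (J(u) = (8*u)*√2 = 8*u*√2)
(15 + J(-1))² = (15 + 8*(-1)*√2)² = (15 - 8*√2)²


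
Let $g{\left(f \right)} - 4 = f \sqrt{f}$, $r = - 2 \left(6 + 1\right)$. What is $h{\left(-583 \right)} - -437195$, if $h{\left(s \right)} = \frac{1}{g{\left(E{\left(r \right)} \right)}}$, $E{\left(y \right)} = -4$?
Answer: $\frac{8743901}{20} + \frac{i}{10} \approx 4.372 \cdot 10^{5} + 0.1 i$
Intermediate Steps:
$r = -14$ ($r = \left(-2\right) 7 = -14$)
$g{\left(f \right)} = 4 + f^{\frac{3}{2}}$ ($g{\left(f \right)} = 4 + f \sqrt{f} = 4 + f^{\frac{3}{2}}$)
$h{\left(s \right)} = \frac{4 + 8 i}{80}$ ($h{\left(s \right)} = \frac{1}{4 + \left(-4\right)^{\frac{3}{2}}} = \frac{1}{4 - 8 i} = \frac{4 + 8 i}{80}$)
$h{\left(-583 \right)} - -437195 = \left(\frac{1}{20} + \frac{i}{10}\right) - -437195 = \left(\frac{1}{20} + \frac{i}{10}\right) + 437195 = \frac{8743901}{20} + \frac{i}{10}$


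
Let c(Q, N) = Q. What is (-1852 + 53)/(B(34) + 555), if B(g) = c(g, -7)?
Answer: -1799/589 ≈ -3.0543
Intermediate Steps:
B(g) = g
(-1852 + 53)/(B(34) + 555) = (-1852 + 53)/(34 + 555) = -1799/589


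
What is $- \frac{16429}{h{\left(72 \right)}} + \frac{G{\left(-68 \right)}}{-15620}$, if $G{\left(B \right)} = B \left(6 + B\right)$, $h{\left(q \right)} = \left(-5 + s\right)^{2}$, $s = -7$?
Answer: $- \frac{64307021}{562320} \approx -114.36$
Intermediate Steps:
$h{\left(q \right)} = 144$ ($h{\left(q \right)} = \left(-5 - 7\right)^{2} = \left(-12\right)^{2} = 144$)
$- \frac{16429}{h{\left(72 \right)}} + \frac{G{\left(-68 \right)}}{-15620} = - \frac{16429}{144} + \frac{\left(-68\right) \left(6 - 68\right)}{-15620} = \left(-16429\right) \frac{1}{144} + \left(-68\right) \left(-62\right) \left(- \frac{1}{15620}\right) = - \frac{16429}{144} + 4216 \left(- \frac{1}{15620}\right) = - \frac{16429}{144} - \frac{1054}{3905} = - \frac{64307021}{562320}$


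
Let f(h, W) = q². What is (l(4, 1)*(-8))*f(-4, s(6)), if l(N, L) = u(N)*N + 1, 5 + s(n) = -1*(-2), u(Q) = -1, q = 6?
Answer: 864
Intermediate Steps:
s(n) = -3 (s(n) = -5 - 1*(-2) = -5 + 2 = -3)
l(N, L) = 1 - N (l(N, L) = -N + 1 = 1 - N)
f(h, W) = 36 (f(h, W) = 6² = 36)
(l(4, 1)*(-8))*f(-4, s(6)) = ((1 - 1*4)*(-8))*36 = ((1 - 4)*(-8))*36 = -3*(-8)*36 = 24*36 = 864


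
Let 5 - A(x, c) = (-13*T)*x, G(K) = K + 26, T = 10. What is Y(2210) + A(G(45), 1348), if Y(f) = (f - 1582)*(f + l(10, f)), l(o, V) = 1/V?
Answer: 1543812389/1105 ≈ 1.3971e+6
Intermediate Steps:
Y(f) = (-1582 + f)*(f + 1/f) (Y(f) = (f - 1582)*(f + 1/f) = (-1582 + f)*(f + 1/f))
G(K) = 26 + K
A(x, c) = 5 + 130*x (A(x, c) = 5 - (-13*10)*x = 5 - (-130)*x = 5 + 130*x)
Y(2210) + A(G(45), 1348) = (1 + 2210**2 - 1582*2210 - 1582/2210) + (5 + 130*(26 + 45)) = (1 + 4884100 - 3496220 - 1582*1/2210) + (5 + 130*71) = (1 + 4884100 - 3496220 - 791/1105) + (5 + 9230) = 1533607714/1105 + 9235 = 1543812389/1105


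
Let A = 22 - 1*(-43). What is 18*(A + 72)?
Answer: 2466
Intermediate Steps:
A = 65 (A = 22 + 43 = 65)
18*(A + 72) = 18*(65 + 72) = 18*137 = 2466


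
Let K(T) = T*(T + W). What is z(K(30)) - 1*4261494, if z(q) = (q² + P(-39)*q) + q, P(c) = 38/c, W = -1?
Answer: -45559432/13 ≈ -3.5046e+6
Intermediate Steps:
K(T) = T*(-1 + T) (K(T) = T*(T - 1) = T*(-1 + T))
z(q) = q² + q/39 (z(q) = (q² + (38/(-39))*q) + q = (q² + (38*(-1/39))*q) + q = (q² - 38*q/39) + q = q² + q/39)
z(K(30)) - 1*4261494 = (30*(-1 + 30))*(1/39 + 30*(-1 + 30)) - 1*4261494 = (30*29)*(1/39 + 30*29) - 4261494 = 870*(1/39 + 870) - 4261494 = 870*(33931/39) - 4261494 = 9839990/13 - 4261494 = -45559432/13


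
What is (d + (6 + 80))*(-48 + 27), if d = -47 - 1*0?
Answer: -819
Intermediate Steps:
d = -47 (d = -47 + 0 = -47)
(d + (6 + 80))*(-48 + 27) = (-47 + (6 + 80))*(-48 + 27) = (-47 + 86)*(-21) = 39*(-21) = -819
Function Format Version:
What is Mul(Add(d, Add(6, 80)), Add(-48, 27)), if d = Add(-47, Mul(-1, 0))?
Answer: -819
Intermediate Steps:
d = -47 (d = Add(-47, 0) = -47)
Mul(Add(d, Add(6, 80)), Add(-48, 27)) = Mul(Add(-47, Add(6, 80)), Add(-48, 27)) = Mul(Add(-47, 86), -21) = Mul(39, -21) = -819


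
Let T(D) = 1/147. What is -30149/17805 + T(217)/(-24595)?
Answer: -2422281602/1430518985 ≈ -1.6933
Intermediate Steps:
T(D) = 1/147
-30149/17805 + T(217)/(-24595) = -30149/17805 + (1/147)/(-24595) = -30149*1/17805 + (1/147)*(-1/24595) = -30149/17805 - 1/3615465 = -2422281602/1430518985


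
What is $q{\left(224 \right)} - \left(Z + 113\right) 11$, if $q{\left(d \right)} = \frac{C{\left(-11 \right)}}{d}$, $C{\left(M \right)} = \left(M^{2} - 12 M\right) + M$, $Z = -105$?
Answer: $- \frac{9735}{112} \approx -86.92$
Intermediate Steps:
$C{\left(M \right)} = M^{2} - 11 M$
$q{\left(d \right)} = \frac{242}{d}$ ($q{\left(d \right)} = \frac{\left(-11\right) \left(-11 - 11\right)}{d} = \frac{\left(-11\right) \left(-22\right)}{d} = \frac{242}{d}$)
$q{\left(224 \right)} - \left(Z + 113\right) 11 = \frac{242}{224} - \left(-105 + 113\right) 11 = 242 \cdot \frac{1}{224} - 8 \cdot 11 = \frac{121}{112} - 88 = - \frac{9735}{112}$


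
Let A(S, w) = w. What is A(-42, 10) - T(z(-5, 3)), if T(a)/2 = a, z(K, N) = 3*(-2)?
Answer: 22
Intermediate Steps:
z(K, N) = -6
T(a) = 2*a
A(-42, 10) - T(z(-5, 3)) = 10 - 2*(-6) = 10 - 1*(-12) = 10 + 12 = 22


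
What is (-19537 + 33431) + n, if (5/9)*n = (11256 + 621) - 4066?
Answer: 139769/5 ≈ 27954.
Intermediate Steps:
n = 70299/5 (n = 9*((11256 + 621) - 4066)/5 = 9*(11877 - 4066)/5 = (9/5)*7811 = 70299/5 ≈ 14060.)
(-19537 + 33431) + n = (-19537 + 33431) + 70299/5 = 13894 + 70299/5 = 139769/5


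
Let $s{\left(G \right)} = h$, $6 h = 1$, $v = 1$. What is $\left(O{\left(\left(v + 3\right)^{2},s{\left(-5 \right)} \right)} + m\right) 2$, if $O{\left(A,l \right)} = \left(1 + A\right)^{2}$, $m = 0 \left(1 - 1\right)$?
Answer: $578$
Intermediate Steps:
$m = 0$ ($m = 0 \cdot 0 = 0$)
$h = \frac{1}{6}$ ($h = \frac{1}{6} \cdot 1 = \frac{1}{6} \approx 0.16667$)
$s{\left(G \right)} = \frac{1}{6}$
$\left(O{\left(\left(v + 3\right)^{2},s{\left(-5 \right)} \right)} + m\right) 2 = \left(\left(1 + \left(1 + 3\right)^{2}\right)^{2} + 0\right) 2 = \left(\left(1 + 4^{2}\right)^{2} + 0\right) 2 = \left(\left(1 + 16\right)^{2} + 0\right) 2 = \left(17^{2} + 0\right) 2 = \left(289 + 0\right) 2 = 289 \cdot 2 = 578$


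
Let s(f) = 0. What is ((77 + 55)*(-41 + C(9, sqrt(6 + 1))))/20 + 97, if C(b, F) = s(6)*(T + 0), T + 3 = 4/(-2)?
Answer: -868/5 ≈ -173.60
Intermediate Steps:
T = -5 (T = -3 + 4/(-2) = -3 + 4*(-1/2) = -3 - 2 = -5)
C(b, F) = 0 (C(b, F) = 0*(-5 + 0) = 0*(-5) = 0)
((77 + 55)*(-41 + C(9, sqrt(6 + 1))))/20 + 97 = ((77 + 55)*(-41 + 0))/20 + 97 = (132*(-41))*(1/20) + 97 = -5412*1/20 + 97 = -1353/5 + 97 = -868/5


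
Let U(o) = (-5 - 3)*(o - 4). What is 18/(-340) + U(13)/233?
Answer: -14337/39610 ≈ -0.36195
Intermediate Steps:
U(o) = 32 - 8*o (U(o) = -8*(-4 + o) = 32 - 8*o)
18/(-340) + U(13)/233 = 18/(-340) + (32 - 8*13)/233 = 18*(-1/340) + (32 - 104)*(1/233) = -9/170 - 72*1/233 = -9/170 - 72/233 = -14337/39610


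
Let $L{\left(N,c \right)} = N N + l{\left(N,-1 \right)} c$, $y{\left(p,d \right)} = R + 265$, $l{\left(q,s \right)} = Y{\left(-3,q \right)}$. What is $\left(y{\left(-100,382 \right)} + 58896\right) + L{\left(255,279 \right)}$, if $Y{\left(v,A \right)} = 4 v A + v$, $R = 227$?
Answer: $-730164$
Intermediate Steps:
$Y{\left(v,A \right)} = v + 4 A v$ ($Y{\left(v,A \right)} = 4 A v + v = v + 4 A v$)
$l{\left(q,s \right)} = -3 - 12 q$ ($l{\left(q,s \right)} = - 3 \left(1 + 4 q\right) = -3 - 12 q$)
$y{\left(p,d \right)} = 492$ ($y{\left(p,d \right)} = 227 + 265 = 492$)
$L{\left(N,c \right)} = N^{2} + c \left(-3 - 12 N\right)$ ($L{\left(N,c \right)} = N N + \left(-3 - 12 N\right) c = N^{2} + c \left(-3 - 12 N\right)$)
$\left(y{\left(-100,382 \right)} + 58896\right) + L{\left(255,279 \right)} = \left(492 + 58896\right) - \left(837 - 65025 + 853740\right) = 59388 - 789552 = -730164$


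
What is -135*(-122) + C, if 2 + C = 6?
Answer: 16474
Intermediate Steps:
C = 4 (C = -2 + 6 = 4)
-135*(-122) + C = -135*(-122) + 4 = 16470 + 4 = 16474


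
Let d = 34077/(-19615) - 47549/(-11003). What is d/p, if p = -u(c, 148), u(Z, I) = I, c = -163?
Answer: -139431101/7985482265 ≈ -0.017461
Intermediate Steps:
d = 557724404/215823845 (d = 34077*(-1/19615) - 47549*(-1/11003) = -34077/19615 + 47549/11003 = 557724404/215823845 ≈ 2.5842)
p = -148 (p = -1*148 = -148)
d/p = (557724404/215823845)/(-148) = (557724404/215823845)*(-1/148) = -139431101/7985482265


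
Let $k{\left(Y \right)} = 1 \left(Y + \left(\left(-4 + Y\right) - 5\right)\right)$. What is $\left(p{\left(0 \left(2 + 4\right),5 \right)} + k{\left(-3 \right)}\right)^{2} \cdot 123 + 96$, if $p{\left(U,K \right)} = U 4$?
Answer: $27771$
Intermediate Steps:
$p{\left(U,K \right)} = 4 U$
$k{\left(Y \right)} = -9 + 2 Y$ ($k{\left(Y \right)} = 1 \left(Y + \left(-9 + Y\right)\right) = 1 \left(-9 + 2 Y\right) = -9 + 2 Y$)
$\left(p{\left(0 \left(2 + 4\right),5 \right)} + k{\left(-3 \right)}\right)^{2} \cdot 123 + 96 = \left(4 \cdot 0 \left(2 + 4\right) + \left(-9 + 2 \left(-3\right)\right)\right)^{2} \cdot 123 + 96 = \left(4 \cdot 0 \cdot 6 - 15\right)^{2} \cdot 123 + 96 = \left(4 \cdot 0 - 15\right)^{2} \cdot 123 + 96 = \left(0 - 15\right)^{2} \cdot 123 + 96 = \left(-15\right)^{2} \cdot 123 + 96 = 225 \cdot 123 + 96 = 27675 + 96 = 27771$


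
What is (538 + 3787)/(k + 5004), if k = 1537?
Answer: 4325/6541 ≈ 0.66121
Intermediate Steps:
(538 + 3787)/(k + 5004) = (538 + 3787)/(1537 + 5004) = 4325/6541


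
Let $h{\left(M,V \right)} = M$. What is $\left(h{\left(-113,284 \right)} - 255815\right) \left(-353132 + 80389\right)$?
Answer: $69802570504$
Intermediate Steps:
$\left(h{\left(-113,284 \right)} - 255815\right) \left(-353132 + 80389\right) = \left(-113 - 255815\right) \left(-353132 + 80389\right) = \left(-255928\right) \left(-272743\right) = 69802570504$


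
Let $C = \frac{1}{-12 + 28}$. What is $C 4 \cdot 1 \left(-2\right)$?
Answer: $- \frac{1}{2} \approx -0.5$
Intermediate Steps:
$C = \frac{1}{16} \approx 0.0625$
$C 4 \cdot 1 \left(-2\right) = \frac{1}{16} \cdot 4 \cdot 1 \left(-2\right) = \frac{1}{4} \left(-2\right) = - \frac{1}{2}$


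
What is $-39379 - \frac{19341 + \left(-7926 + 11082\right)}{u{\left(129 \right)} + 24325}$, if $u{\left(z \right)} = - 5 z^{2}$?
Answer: $- \frac{2318613023}{58880} \approx -39379.0$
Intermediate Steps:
$-39379 - \frac{19341 + \left(-7926 + 11082\right)}{u{\left(129 \right)} + 24325} = -39379 - \frac{19341 + \left(-7926 + 11082\right)}{- 5 \cdot 129^{2} + 24325} = -39379 - \frac{19341 + 3156}{\left(-5\right) 16641 + 24325} = -39379 - \frac{22497}{-83205 + 24325} = -39379 - \frac{22497}{-58880} = -39379 - 22497 \left(- \frac{1}{58880}\right) = -39379 - - \frac{22497}{58880} = -39379 + \frac{22497}{58880} = - \frac{2318613023}{58880}$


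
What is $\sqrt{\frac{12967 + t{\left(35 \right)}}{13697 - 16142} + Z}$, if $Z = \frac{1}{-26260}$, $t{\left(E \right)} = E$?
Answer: $\frac{i \sqrt{24357856591445}}{2140190} \approx 2.306 i$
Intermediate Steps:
$Z = - \frac{1}{26260} \approx -3.8081 \cdot 10^{-5}$
$\sqrt{\frac{12967 + t{\left(35 \right)}}{13697 - 16142} + Z} = \sqrt{\frac{12967 + 35}{13697 - 16142} - \frac{1}{26260}} = \sqrt{\frac{13002}{-2445} - \frac{1}{26260}} = \sqrt{13002 \left(- \frac{1}{2445}\right) - \frac{1}{26260}} = \sqrt{- \frac{4334}{815} - \frac{1}{26260}} = \sqrt{- \frac{22762331}{4280380}} = \frac{i \sqrt{24357856591445}}{2140190}$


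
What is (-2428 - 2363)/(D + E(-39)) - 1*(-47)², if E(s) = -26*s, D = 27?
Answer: -768120/347 ≈ -2213.6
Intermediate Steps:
(-2428 - 2363)/(D + E(-39)) - 1*(-47)² = (-2428 - 2363)/(27 - 26*(-39)) - 1*(-47)² = -4791/(27 + 1014) - 1*2209 = -4791/1041 - 2209 = -4791*1/1041 - 2209 = -1597/347 - 2209 = -768120/347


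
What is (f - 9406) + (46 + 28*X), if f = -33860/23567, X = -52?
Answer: -254934532/23567 ≈ -10817.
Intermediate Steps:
f = -33860/23567 (f = -33860*1/23567 = -33860/23567 ≈ -1.4368)
(f - 9406) + (46 + 28*X) = (-33860/23567 - 9406) + (46 + 28*(-52)) = -221705062/23567 + (46 - 1456) = -221705062/23567 - 1410 = -254934532/23567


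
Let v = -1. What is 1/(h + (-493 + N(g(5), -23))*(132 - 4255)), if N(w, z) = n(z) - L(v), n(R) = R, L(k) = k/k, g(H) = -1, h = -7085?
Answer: 1/2124506 ≈ 4.7070e-7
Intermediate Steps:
L(k) = 1
N(w, z) = -1 + z (N(w, z) = z - 1*1 = z - 1 = -1 + z)
1/(h + (-493 + N(g(5), -23))*(132 - 4255)) = 1/(-7085 + (-493 + (-1 - 23))*(132 - 4255)) = 1/(-7085 + (-493 - 24)*(-4123)) = 1/(-7085 - 517*(-4123)) = 1/(-7085 + 2131591) = 1/2124506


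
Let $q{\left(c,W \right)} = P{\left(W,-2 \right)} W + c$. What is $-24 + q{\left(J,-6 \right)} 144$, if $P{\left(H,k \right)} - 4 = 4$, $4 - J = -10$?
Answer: $-4920$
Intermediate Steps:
$J = 14$ ($J = 4 - -10 = 4 + 10 = 14$)
$P{\left(H,k \right)} = 8$ ($P{\left(H,k \right)} = 4 + 4 = 8$)
$q{\left(c,W \right)} = c + 8 W$ ($q{\left(c,W \right)} = 8 W + c = c + 8 W$)
$-24 + q{\left(J,-6 \right)} 144 = -24 + \left(14 + 8 \left(-6\right)\right) 144 = -24 + \left(14 - 48\right) 144 = -24 - 4896 = -4920$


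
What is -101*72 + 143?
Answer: -7129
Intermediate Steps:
-101*72 + 143 = -7272 + 143 = -7129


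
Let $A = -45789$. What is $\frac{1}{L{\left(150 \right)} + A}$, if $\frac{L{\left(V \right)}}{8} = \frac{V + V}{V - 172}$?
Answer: $- \frac{11}{504879} \approx -2.1787 \cdot 10^{-5}$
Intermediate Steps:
$L{\left(V \right)} = \frac{16 V}{-172 + V}$ ($L{\left(V \right)} = 8 \frac{V + V}{V - 172} = 8 \frac{2 V}{-172 + V} = \frac{16 V}{-172 + V}$)
$\frac{1}{L{\left(150 \right)} + A} = \frac{1}{16 \cdot 150 \frac{1}{-172 + 150} - 45789} = \frac{1}{16 \cdot 150 \frac{1}{-22} - 45789} = \frac{1}{16 \cdot 150 \left(- \frac{1}{22}\right) - 45789} = \frac{1}{- \frac{1200}{11} - 45789} = \frac{1}{- \frac{504879}{11}} = - \frac{11}{504879}$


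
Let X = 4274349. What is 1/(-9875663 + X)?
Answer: -1/5601314 ≈ -1.7853e-7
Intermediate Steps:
1/(-9875663 + X) = 1/(-9875663 + 4274349) = 1/(-5601314) = -1/5601314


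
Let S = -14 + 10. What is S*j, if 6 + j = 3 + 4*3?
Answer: -36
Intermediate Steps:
j = 9 (j = -6 + (3 + 4*3) = -6 + (3 + 12) = -6 + 15 = 9)
S = -4
S*j = -4*9 = -36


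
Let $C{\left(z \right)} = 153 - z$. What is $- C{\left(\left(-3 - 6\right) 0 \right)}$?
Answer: $-153$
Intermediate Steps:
$- C{\left(\left(-3 - 6\right) 0 \right)} = - (153 - \left(-3 - 6\right) 0) = - (153 - \left(-9\right) 0) = - (153 - 0) = - (153 + 0) = \left(-1\right) 153 = -153$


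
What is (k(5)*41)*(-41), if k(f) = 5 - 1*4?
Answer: -1681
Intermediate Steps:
k(f) = 1 (k(f) = 5 - 4 = 1)
(k(5)*41)*(-41) = (1*41)*(-41) = 41*(-41) = -1681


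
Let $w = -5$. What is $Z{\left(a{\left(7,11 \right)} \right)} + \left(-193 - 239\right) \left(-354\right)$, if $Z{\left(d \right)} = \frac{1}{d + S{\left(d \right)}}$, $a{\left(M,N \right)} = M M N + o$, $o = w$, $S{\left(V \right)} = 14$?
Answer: $\frac{83804545}{548} \approx 1.5293 \cdot 10^{5}$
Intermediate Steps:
$o = -5$
$a{\left(M,N \right)} = -5 + N M^{2}$ ($a{\left(M,N \right)} = M M N - 5 = M^{2} N - 5 = N M^{2} - 5 = -5 + N M^{2}$)
$Z{\left(d \right)} = \frac{1}{14 + d}$ ($Z{\left(d \right)} = \frac{1}{d + 14} = \frac{1}{14 + d}$)
$Z{\left(a{\left(7,11 \right)} \right)} + \left(-193 - 239\right) \left(-354\right) = \frac{1}{14 - \left(5 - 11 \cdot 7^{2}\right)} + \left(-193 - 239\right) \left(-354\right) = \frac{1}{14 + \left(-5 + 11 \cdot 49\right)} - -152928 = \frac{1}{14 + \left(-5 + 539\right)} + 152928 = \frac{1}{14 + 534} + 152928 = \frac{1}{548} + 152928 = \frac{83804545}{548}$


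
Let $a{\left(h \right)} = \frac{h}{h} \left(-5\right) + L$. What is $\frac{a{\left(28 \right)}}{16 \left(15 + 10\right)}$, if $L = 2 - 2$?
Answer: $- \frac{1}{80} \approx -0.0125$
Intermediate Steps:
$L = 0$
$a{\left(h \right)} = -5$ ($a{\left(h \right)} = \frac{h}{h} \left(-5\right) + 0 = 1 \left(-5\right) + 0 = -5 + 0 = -5$)
$\frac{a{\left(28 \right)}}{16 \left(15 + 10\right)} = - \frac{5}{16 \left(15 + 10\right)} = - \frac{5}{16 \cdot 25} = - \frac{5}{400} = \left(-5\right) \frac{1}{400} = - \frac{1}{80}$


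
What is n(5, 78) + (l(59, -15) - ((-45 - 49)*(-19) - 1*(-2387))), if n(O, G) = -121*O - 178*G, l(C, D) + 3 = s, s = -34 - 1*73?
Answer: -18772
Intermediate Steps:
s = -107 (s = -34 - 73 = -107)
l(C, D) = -110 (l(C, D) = -3 - 107 = -110)
n(O, G) = -178*G - 121*O
n(5, 78) + (l(59, -15) - ((-45 - 49)*(-19) - 1*(-2387))) = (-178*78 - 121*5) + (-110 - ((-45 - 49)*(-19) - 1*(-2387))) = (-13884 - 605) + (-110 - (-94*(-19) + 2387)) = -14489 + (-110 - (1786 + 2387)) = -14489 + (-110 - 1*4173) = -14489 + (-110 - 4173) = -14489 - 4283 = -18772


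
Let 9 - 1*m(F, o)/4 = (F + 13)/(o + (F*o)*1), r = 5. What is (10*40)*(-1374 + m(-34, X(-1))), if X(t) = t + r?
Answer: -5890000/11 ≈ -5.3545e+5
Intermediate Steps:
X(t) = 5 + t (X(t) = t + 5 = 5 + t)
m(F, o) = 36 - 4*(13 + F)/(o + F*o) (m(F, o) = 36 - 4*(F + 13)/(o + (F*o)*1) = 36 - 4*(13 + F)/(o + F*o))
(10*40)*(-1374 + m(-34, X(-1))) = (10*40)*(-1374 + 4*(-13 - 1*(-34) + 9*(5 - 1) + 9*(-34)*(5 - 1))/((5 - 1)*(1 - 34))) = 400*(-1374 + 4*(-13 + 34 + 9*4 + 9*(-34)*4)/(4*(-33))) = 400*(-1374 + 4*(1/4)*(-1/33)*(-13 + 34 + 36 - 1224)) = 400*(-1374 + 4*(1/4)*(-1/33)*(-1167)) = 400*(-1374 + 389/11) = 400*(-14725/11) = -5890000/11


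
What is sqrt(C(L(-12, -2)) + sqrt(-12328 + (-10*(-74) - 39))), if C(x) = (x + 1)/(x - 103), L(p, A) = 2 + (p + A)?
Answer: sqrt(1265 + 13225*I*sqrt(11627))/115 ≈ 7.3459 + 7.3394*I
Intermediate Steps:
L(p, A) = 2 + A + p (L(p, A) = 2 + (A + p) = 2 + A + p)
C(x) = (1 + x)/(-103 + x)
sqrt(C(L(-12, -2)) + sqrt(-12328 + (-10*(-74) - 39))) = sqrt((1 + (2 - 2 - 12))/(-103 + (2 - 2 - 12)) + sqrt(-12328 + (-10*(-74) - 39))) = sqrt((1 - 12)/(-103 - 12) + sqrt(-12328 + (740 - 39))) = sqrt(-11/(-115) + sqrt(-12328 + 701)) = sqrt(-1/115*(-11) + sqrt(-11627)) = sqrt(11/115 + I*sqrt(11627))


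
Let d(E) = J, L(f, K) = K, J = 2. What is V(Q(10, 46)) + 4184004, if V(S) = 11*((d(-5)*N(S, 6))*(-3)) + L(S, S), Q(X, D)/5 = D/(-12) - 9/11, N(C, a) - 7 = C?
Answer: 276213547/66 ≈ 4.1851e+6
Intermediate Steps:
N(C, a) = 7 + C
d(E) = 2
Q(X, D) = -45/11 - 5*D/12 (Q(X, D) = 5*(D/(-12) - 9/11) = 5*(D*(-1/12) - 9*1/11) = 5*(-D/12 - 9/11) = 5*(-9/11 - D/12) = -45/11 - 5*D/12)
V(S) = -462 - 65*S (V(S) = 11*((2*(7 + S))*(-3)) + S = 11*((14 + 2*S)*(-3)) + S = 11*(-42 - 6*S) + S = (-462 - 66*S) + S = -462 - 65*S)
V(Q(10, 46)) + 4184004 = (-462 - 65*(-45/11 - 5/12*46)) + 4184004 = (-462 - 65*(-45/11 - 115/6)) + 4184004 = (-462 - 65*(-1535/66)) + 4184004 = (-462 + 99775/66) + 4184004 = 69283/66 + 4184004 = 276213547/66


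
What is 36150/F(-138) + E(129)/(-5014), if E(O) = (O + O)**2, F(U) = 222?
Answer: 13873241/92759 ≈ 149.56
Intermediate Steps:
E(O) = 4*O**2 (E(O) = (2*O)**2 = 4*O**2)
36150/F(-138) + E(129)/(-5014) = 36150/222 + (4*129**2)/(-5014) = 36150*(1/222) + (4*16641)*(-1/5014) = 6025/37 + 66564*(-1/5014) = 6025/37 - 33282/2507 = 13873241/92759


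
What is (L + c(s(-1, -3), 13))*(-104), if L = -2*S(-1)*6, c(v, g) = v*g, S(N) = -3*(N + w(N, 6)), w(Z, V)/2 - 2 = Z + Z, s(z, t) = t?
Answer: 7800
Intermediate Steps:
w(Z, V) = 4 + 4*Z (w(Z, V) = 4 + 2*(Z + Z) = 4 + 2*(2*Z) = 4 + 4*Z)
S(N) = -12 - 15*N (S(N) = -3*(N + (4 + 4*N)) = -3*(4 + 5*N) = -12 - 15*N)
c(v, g) = g*v
L = -36 (L = -2*(-12 - 15*(-1))*6 = -2*(-12 + 15)*6 = -2*3*6 = -6*6 = -36)
(L + c(s(-1, -3), 13))*(-104) = (-36 + 13*(-3))*(-104) = (-36 - 39)*(-104) = -75*(-104) = 7800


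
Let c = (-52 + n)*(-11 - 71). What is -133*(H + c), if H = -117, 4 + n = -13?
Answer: -736953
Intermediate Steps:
n = -17 (n = -4 - 13 = -17)
c = 5658 (c = (-52 - 17)*(-11 - 71) = -69*(-82) = 5658)
-133*(H + c) = -133*(-117 + 5658) = -133*5541 = -736953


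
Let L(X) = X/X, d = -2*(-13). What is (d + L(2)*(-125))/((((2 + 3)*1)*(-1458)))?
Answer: 11/810 ≈ 0.013580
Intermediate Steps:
d = 26
L(X) = 1
(d + L(2)*(-125))/((((2 + 3)*1)*(-1458))) = (26 + 1*(-125))/((((2 + 3)*1)*(-1458))) = (26 - 125)/(((5*1)*(-1458))) = -99/(5*(-1458)) = -99/(-7290) = -99*(-1/7290) = 11/810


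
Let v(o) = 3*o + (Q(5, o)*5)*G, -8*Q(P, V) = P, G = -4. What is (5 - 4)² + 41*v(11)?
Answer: 3733/2 ≈ 1866.5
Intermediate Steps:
Q(P, V) = -P/8
v(o) = 25/2 + 3*o (v(o) = 3*o + (-⅛*5*5)*(-4) = 3*o - 5/8*5*(-4) = 3*o - 25/8*(-4) = 3*o + 25/2 = 25/2 + 3*o)
(5 - 4)² + 41*v(11) = (5 - 4)² + 41*(25/2 + 3*11) = 1² + 41*(25/2 + 33) = 1 + 41*(91/2) = 1 + 3731/2 = 3733/2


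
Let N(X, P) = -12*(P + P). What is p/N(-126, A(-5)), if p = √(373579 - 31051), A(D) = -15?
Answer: 2*√1338/45 ≈ 1.6257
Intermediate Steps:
N(X, P) = -24*P
p = 16*√1338 (p = √342528 = 16*√1338 ≈ 585.26)
p/N(-126, A(-5)) = (16*√1338)/((-24*(-15))) = (16*√1338)/360 = (16*√1338)*(1/360) = 2*√1338/45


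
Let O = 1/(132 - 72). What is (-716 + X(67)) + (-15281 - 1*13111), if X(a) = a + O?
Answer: -1742459/60 ≈ -29041.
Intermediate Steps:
O = 1/60 ≈ 0.016667
X(a) = 1/60 + a (X(a) = a + 1/60 = 1/60 + a)
(-716 + X(67)) + (-15281 - 1*13111) = (-716 + (1/60 + 67)) + (-15281 - 1*13111) = (-716 + 4021/60) + (-15281 - 13111) = -38939/60 - 28392 = -1742459/60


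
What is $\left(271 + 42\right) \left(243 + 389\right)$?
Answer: $197816$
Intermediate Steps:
$\left(271 + 42\right) \left(243 + 389\right) = 313 \cdot 632 = 197816$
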